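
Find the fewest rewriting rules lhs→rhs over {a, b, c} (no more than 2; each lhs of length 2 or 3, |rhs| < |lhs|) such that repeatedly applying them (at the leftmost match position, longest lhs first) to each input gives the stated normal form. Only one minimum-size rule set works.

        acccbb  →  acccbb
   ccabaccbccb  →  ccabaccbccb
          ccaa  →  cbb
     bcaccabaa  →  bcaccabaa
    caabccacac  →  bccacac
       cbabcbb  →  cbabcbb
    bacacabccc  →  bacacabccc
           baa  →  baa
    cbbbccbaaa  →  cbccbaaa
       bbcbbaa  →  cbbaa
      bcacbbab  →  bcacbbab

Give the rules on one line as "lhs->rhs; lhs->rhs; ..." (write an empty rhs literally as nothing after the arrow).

  | acccbb
  | ccabaccbccb
  | ccaa => cbb
  | bcaccabaa

bbc->c; caa->bb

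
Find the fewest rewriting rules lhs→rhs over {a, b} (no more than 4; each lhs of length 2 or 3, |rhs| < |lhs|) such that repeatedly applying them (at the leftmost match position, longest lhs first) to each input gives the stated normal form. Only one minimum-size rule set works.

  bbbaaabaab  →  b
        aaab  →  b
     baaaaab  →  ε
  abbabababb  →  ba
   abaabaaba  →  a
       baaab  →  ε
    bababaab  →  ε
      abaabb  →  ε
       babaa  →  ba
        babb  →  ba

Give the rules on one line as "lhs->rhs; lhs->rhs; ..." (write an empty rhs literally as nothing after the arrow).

aa->a; aab->b; aba->a; bb->

  | bbbaaabaab => baaabaab => baabaab => bbaab => aab => b
  | aaab => aab => b
  | baaaaab => baaaab => baaab => baab => bb => ε
  | abbabababb => aabababb => bababb => babb => ba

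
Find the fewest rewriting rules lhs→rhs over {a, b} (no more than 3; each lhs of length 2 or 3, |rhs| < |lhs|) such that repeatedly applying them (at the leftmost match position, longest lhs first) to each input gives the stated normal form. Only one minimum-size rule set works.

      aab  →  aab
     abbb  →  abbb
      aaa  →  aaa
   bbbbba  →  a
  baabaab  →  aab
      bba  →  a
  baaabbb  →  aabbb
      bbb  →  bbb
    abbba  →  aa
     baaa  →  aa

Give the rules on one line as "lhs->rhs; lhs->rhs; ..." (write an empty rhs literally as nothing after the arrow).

ba->a; baa->a

  | aab
  | abbb
  | aaa
  | bbbbba => bbbba => bbba => bba => ba => a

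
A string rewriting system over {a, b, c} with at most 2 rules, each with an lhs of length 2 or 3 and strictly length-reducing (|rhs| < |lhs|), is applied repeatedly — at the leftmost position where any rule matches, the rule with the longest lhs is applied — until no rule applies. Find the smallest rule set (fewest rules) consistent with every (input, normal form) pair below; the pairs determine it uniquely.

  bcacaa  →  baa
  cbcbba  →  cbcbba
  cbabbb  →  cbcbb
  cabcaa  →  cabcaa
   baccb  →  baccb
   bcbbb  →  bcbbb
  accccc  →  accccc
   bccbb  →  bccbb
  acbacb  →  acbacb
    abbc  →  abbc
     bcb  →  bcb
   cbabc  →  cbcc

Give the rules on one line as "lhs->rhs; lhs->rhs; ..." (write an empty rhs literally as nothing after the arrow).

bab->bc; cac->

  | bcacaa => baa
  | cbcbba
  | cbabbb => cbcbb
  | cabcaa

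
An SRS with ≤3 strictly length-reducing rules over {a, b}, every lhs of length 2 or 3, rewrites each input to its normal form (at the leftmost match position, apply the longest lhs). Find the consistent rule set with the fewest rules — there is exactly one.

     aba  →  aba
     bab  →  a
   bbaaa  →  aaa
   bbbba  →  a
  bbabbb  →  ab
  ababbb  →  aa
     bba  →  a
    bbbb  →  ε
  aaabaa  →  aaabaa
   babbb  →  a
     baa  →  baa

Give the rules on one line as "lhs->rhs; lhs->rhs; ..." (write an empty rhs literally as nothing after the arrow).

  | aba
  | bab => a
  | bbaaa => aaa
  | bbbba => bba => a

bab->a; bb->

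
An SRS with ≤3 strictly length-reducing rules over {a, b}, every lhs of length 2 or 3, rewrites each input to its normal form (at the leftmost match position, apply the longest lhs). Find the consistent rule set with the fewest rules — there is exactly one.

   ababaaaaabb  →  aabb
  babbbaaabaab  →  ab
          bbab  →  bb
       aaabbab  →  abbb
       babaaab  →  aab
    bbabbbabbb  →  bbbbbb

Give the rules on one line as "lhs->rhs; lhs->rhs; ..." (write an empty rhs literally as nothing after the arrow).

  | ababaaaaabb => abaaaaabb => aaaaabb => abaabb => aabb
  | babbbaaabaab => bbbaaabaab => bbaabaab => babaab => baab => ab
  | bbab => bb
  | aaabbab => abbbab => abbb

aaa->ab; ba->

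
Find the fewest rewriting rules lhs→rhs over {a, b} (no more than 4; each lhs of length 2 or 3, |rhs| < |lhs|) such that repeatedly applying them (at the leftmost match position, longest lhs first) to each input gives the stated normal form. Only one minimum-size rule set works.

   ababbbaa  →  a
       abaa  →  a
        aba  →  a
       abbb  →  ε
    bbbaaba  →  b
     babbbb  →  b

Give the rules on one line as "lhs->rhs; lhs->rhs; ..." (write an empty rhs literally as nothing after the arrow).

aa->a; ab->; abb->ab; bba->b

  | ababbbaa => abbbaa => abbaa => abaa => aa => a
  | abaa => aa => a
  | aba => a
  | abbb => abb => ab => ε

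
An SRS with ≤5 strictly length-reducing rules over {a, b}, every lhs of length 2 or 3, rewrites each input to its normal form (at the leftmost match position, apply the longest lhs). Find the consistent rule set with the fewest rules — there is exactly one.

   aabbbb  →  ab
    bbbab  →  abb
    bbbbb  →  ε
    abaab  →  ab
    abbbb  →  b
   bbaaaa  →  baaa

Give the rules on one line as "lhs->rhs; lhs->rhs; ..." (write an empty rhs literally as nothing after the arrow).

  | aabbbb => bbb => ab
  | bbbab => abab => abb
  | bbbbb => abbb => aab => ε
  | abaab => ab

aab->; bab->bb; bba->b; bbb->ab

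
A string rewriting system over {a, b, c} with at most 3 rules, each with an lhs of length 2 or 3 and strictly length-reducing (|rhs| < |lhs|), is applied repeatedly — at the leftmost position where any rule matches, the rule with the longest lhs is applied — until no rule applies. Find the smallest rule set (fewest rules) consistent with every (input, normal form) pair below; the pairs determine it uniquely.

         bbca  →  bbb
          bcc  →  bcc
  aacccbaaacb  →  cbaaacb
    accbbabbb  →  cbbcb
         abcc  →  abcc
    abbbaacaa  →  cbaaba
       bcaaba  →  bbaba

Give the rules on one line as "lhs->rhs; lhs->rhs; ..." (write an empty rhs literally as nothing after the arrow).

  | bbca => bbb
  | bcc
  | aacccbaaacb => accbaaacb => cbaaacb
  | accbbabbb => cbbabbb => cbbcb

abb->c; acc->c; ca->b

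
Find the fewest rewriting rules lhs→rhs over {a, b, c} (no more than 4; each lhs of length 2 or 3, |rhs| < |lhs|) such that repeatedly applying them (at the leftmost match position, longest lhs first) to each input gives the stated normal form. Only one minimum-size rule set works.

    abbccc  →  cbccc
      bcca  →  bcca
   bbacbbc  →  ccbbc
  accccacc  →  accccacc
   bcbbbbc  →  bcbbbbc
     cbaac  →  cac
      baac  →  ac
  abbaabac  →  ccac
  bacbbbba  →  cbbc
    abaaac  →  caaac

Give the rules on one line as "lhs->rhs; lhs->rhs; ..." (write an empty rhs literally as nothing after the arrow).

  | abbccc => cbccc
  | bcca
  | bbacbbc => ccbbc
  | accccacc

ab->c; ba->; bba->c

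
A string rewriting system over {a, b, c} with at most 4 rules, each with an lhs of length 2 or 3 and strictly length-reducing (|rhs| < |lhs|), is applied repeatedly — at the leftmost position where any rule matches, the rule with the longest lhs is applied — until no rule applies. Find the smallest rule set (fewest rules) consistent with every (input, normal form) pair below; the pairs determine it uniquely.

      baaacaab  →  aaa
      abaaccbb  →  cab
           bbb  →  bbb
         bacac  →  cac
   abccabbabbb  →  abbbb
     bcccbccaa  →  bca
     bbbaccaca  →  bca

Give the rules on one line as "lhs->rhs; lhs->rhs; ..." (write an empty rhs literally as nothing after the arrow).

  | baaacaab => aacaab => aacca => aaa
  | abaaccbb => aaccbb => aabb => cab
  | bbb
  | bacac => cac

aab->ca; ba->; cc->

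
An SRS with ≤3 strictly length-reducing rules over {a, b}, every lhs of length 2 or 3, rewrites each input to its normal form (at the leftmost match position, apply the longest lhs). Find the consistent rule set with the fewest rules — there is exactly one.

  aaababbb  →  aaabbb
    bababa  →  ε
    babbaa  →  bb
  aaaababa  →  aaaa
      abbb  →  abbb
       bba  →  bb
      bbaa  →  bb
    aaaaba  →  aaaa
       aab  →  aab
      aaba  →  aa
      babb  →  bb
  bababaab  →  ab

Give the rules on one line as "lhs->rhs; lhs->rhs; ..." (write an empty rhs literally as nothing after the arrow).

ba->; bba->bb

  | aaababbb => aaabbb
  | bababa => baba => ba => ε
  | babbaa => bbaa => bba => bb
  | aaaababa => aaaaba => aaaa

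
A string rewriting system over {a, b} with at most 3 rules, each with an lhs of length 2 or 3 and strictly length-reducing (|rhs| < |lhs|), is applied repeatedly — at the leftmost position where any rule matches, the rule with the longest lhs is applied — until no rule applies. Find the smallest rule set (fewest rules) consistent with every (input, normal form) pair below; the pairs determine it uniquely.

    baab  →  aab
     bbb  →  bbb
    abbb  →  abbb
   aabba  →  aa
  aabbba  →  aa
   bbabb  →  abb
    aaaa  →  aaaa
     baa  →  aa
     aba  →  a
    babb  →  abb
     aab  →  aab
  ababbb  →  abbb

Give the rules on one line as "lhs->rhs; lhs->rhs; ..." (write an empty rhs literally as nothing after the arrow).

  | baab => aab
  | bbb
  | abbb
  | aabba => aaba => aa

aba->a; ba->a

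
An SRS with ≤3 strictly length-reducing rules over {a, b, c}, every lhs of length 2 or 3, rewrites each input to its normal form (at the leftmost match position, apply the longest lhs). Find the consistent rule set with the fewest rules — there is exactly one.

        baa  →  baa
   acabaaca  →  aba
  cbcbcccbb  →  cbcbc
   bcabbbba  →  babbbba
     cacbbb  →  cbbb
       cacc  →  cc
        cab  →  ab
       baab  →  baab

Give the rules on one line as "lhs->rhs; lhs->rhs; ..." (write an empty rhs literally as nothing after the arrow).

  | baa
  | acabaaca => cabaaca => abaaca => abaca => abca => aba
  | cbcbcccbb => cbcbccb => cbcbc
  | bcabbbba => babbbba

ac->c; ca->a; ccb->c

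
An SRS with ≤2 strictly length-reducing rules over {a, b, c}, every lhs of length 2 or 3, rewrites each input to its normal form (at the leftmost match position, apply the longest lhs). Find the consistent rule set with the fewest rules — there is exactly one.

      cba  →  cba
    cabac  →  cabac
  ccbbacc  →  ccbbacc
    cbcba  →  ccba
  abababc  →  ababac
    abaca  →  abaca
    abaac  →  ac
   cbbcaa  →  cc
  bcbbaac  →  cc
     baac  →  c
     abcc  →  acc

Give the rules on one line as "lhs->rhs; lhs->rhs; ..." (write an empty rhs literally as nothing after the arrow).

  | cba
  | cabac
  | ccbbacc
  | cbcba => ccba

aa->; bc->c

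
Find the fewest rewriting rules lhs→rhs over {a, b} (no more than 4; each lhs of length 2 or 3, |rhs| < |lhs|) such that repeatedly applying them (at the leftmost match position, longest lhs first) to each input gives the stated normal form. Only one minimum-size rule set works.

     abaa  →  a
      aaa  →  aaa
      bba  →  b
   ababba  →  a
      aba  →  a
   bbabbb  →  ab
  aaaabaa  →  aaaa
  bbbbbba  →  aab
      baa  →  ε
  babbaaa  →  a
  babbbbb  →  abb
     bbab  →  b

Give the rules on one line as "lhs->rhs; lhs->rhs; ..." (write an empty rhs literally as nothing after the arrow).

  | abaa => a
  | aaa
  | bba => b
  | ababba => aba => a

ba->; baa->; bab->; bbb->ab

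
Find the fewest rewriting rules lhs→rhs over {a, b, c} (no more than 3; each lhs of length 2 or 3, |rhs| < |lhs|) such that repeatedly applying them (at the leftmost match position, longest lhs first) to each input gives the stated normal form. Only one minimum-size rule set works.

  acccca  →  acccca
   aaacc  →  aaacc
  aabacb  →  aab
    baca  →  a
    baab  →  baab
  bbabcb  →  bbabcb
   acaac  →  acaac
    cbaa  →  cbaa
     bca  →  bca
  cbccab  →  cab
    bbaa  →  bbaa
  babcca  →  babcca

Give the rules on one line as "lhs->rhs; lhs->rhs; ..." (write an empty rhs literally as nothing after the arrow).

  | acccca
  | aaacc
  | aabacb => aab
  | baca => a

bac->; cbc->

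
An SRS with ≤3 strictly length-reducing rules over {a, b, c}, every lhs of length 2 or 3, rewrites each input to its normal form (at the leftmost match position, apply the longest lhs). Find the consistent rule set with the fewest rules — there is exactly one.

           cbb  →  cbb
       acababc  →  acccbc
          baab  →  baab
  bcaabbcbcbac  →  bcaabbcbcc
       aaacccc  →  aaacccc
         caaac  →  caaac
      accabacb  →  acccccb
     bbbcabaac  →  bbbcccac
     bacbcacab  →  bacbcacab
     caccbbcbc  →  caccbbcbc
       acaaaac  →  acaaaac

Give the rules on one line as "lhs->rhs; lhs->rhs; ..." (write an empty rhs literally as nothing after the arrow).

  | cbb
  | acababc => acccbc
  | baab
  | bcaabbcbcbac => bcaabbcbcc

aba->cc; cba->c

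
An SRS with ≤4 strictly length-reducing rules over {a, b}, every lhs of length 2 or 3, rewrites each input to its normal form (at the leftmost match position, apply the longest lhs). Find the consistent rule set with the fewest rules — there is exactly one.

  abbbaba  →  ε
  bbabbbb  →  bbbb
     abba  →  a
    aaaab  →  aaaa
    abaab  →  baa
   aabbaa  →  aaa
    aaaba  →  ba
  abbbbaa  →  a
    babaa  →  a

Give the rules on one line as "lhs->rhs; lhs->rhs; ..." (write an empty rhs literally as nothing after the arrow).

  | abbbaba => baba => bba => ε
  | bbabbbb => bbbb
  | abba => a
  | aaaab => aaaa

ab->a; aba->ba; abb->; bba->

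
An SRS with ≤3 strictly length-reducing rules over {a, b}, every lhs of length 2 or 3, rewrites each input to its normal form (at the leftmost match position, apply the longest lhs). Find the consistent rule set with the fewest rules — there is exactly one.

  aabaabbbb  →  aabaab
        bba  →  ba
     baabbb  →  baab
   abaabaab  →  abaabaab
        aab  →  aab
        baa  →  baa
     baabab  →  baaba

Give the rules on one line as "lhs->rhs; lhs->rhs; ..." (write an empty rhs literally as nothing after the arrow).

bab->ba; bb->b

  | aabaabbbb => aabaabbb => aabaabb => aabaab
  | bba => ba
  | baabbb => baabb => baab
  | abaabaab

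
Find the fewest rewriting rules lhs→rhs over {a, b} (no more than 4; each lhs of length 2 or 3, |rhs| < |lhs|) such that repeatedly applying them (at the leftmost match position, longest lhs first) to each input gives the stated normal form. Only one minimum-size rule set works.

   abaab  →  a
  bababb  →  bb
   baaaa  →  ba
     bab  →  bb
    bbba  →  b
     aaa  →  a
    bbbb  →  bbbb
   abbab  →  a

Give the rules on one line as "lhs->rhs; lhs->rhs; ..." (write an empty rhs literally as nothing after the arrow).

  | abaab => aaab => aab => ab => a
  | bababb => bbabb => bb
  | baaaa => baaa => baa => ba
  | bab => bb

aa->a; ab->a; bab->bb; bba->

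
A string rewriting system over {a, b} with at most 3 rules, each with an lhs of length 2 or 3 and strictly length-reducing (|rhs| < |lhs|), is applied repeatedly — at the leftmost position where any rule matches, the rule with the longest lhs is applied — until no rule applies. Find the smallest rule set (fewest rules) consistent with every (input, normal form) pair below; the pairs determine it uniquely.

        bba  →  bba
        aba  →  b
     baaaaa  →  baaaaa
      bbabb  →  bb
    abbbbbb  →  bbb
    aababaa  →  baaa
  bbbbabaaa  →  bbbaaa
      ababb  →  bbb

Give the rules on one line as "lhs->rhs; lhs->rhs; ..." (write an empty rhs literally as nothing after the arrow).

  | bba
  | aba => b
  | baaaaa
  | bbabb => bb

aba->b; abb->ba; bab->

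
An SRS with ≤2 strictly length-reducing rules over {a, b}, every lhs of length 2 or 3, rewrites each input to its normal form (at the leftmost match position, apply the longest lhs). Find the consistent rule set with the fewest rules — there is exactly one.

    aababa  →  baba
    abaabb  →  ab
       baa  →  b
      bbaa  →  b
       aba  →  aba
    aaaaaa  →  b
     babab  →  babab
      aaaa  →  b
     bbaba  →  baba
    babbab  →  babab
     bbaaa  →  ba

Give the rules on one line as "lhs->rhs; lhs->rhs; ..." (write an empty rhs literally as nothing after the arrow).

  | aababa => bbaba => baba
  | abaabb => abbbb => abbb => abb => ab
  | baa => bb => b
  | bbaa => baa => bb => b

aa->b; bb->b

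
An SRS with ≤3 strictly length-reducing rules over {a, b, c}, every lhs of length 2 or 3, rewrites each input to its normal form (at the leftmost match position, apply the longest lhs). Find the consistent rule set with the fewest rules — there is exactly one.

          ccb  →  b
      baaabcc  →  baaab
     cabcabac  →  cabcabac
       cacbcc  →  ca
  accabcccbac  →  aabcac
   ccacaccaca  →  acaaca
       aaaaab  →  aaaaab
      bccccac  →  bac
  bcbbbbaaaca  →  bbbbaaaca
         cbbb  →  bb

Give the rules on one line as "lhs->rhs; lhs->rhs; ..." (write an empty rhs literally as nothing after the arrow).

  | ccb => b
  | baaabcc => baaab
  | cabcabac
  | cacbcc => cacc => ca

cb->; cba->ca; cc->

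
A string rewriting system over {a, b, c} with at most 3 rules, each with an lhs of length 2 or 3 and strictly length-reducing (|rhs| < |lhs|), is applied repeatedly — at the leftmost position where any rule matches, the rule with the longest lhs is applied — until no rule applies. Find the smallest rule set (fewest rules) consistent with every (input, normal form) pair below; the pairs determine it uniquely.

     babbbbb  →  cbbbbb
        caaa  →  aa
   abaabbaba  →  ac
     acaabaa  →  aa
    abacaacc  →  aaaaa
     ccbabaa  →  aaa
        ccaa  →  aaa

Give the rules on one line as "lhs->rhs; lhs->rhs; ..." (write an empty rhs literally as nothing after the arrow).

  | babbbbb => cbbbbb
  | caaa => aa
  | abaabbaba => acabbaba => abbaba => abcba => abcc => aba => ac
  | acaabaa => aabaa => aaca => aa

ba->c; ca->; cc->a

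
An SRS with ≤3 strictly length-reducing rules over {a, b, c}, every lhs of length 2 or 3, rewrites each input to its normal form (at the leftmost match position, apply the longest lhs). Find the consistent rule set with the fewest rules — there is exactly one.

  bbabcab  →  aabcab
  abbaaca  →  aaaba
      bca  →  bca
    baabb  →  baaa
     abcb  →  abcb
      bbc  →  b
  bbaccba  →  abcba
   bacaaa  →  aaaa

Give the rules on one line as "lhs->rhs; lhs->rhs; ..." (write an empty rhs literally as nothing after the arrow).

  | bbabcab => aabcab
  | abbaaca => aaaaca => aaaba
  | bca
  | baabb => baaa

ac->b; bb->a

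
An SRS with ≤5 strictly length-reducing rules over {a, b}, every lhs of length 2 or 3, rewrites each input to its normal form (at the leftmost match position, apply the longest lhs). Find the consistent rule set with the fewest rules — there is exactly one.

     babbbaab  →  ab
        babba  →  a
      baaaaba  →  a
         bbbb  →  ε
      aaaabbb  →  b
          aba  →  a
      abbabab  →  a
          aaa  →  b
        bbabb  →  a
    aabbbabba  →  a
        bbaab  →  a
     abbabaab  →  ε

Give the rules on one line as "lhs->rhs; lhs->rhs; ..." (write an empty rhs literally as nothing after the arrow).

aaa->b; aab->a; ba->; bb->

  | babbbaab => bbbaab => baab => ab
  | babba => bba => a
  | baaaaba => aaaba => bba => a
  | bbbb => bb => ε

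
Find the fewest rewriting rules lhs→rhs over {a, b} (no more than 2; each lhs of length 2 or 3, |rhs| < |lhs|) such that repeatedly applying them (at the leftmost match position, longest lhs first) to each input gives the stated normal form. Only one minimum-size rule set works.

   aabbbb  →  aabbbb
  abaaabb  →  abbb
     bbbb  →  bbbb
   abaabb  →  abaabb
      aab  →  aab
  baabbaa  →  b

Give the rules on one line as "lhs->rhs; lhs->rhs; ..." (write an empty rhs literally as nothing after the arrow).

  | aabbbb
  | abaaabb => abbb
  | bbbb
  | abaabb

aaa->; bba->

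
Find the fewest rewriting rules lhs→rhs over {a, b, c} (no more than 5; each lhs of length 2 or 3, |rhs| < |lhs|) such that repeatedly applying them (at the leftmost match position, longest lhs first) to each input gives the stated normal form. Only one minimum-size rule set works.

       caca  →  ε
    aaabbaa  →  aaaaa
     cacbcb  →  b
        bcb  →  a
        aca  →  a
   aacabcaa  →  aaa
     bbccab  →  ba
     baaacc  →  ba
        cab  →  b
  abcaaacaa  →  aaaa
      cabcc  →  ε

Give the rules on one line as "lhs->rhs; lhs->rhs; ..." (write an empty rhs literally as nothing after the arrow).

  | caca => ca => ε
  | aaabbaa => aaabaa => aaaaa
  | cacbcb => cbcb => cab => b
  | bcb => ab => a

ab->a; ac->; bc->a; ca->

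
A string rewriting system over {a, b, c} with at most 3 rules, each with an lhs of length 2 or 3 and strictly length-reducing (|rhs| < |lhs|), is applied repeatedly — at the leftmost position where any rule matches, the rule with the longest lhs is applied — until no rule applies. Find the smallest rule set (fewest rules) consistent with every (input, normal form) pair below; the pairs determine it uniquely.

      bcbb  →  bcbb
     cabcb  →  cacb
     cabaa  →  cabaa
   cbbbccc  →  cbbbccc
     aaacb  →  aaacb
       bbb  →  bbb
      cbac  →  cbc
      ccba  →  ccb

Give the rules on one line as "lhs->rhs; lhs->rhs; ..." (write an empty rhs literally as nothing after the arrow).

abc->ac; cba->cb

  | bcbb
  | cabcb => cacb
  | cabaa
  | cbbbccc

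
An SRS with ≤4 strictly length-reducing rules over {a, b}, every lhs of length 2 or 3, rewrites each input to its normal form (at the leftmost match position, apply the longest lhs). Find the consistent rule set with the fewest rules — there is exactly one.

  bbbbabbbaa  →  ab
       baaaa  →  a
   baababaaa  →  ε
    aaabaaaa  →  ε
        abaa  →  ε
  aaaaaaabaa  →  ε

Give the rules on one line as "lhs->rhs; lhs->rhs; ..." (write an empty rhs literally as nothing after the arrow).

  | bbbbabbbaa => bbbabbbaa => bbabbbaa => babbbaa => abbbaa => abba => ab
  | baaaa => aaa => a
  | baababaaa => ababaaa => aabaaa => baaa => aa => ε
  | aaabaaaa => abaaaa => aaaa => aa => ε

aa->; ba->; bab->ab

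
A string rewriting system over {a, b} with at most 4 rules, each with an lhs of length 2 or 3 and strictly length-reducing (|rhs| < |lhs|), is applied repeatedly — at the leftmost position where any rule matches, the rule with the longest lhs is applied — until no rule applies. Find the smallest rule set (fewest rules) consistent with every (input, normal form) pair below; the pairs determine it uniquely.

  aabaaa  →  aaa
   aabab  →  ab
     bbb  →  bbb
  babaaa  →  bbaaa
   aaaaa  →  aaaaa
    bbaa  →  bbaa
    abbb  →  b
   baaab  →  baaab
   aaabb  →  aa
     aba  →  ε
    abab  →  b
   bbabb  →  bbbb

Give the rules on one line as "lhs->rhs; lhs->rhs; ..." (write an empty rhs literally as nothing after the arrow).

  | aabaaa => aaa
  | aabab => ab
  | bbb
  | babaaa => bbaaa

aba->; abb->; bab->bb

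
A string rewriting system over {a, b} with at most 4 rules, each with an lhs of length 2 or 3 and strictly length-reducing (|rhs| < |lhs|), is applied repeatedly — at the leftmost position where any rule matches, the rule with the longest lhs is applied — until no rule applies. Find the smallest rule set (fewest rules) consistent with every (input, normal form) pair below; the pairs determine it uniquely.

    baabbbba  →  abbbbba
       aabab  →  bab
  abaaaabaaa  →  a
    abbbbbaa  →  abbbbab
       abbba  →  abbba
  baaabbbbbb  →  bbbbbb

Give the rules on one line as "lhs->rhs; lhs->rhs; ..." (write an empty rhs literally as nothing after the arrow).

  | baabbbba => abbbbba
  | aabab => bab
  | abaaaabaaa => aaaaabaaa => aaaabaaa => aaabaaa => aabaaa => baaa => aba => aa => a
  | abbbbbaa => abbbbab

aa->a; aab->b; aba->aa; baa->ab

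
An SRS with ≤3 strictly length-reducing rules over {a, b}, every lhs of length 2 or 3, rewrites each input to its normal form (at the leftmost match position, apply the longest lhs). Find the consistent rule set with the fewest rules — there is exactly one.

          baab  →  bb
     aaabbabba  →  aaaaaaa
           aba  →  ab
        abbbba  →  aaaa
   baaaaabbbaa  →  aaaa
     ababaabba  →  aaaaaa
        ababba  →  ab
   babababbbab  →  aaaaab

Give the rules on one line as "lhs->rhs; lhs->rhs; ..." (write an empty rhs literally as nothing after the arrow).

ba->b; bba->aa

  | baab => bab => bb
  | aaabbabba => aaaaabba => aaaaaaa
  | aba => ab
  | abbbba => abbaa => aaaa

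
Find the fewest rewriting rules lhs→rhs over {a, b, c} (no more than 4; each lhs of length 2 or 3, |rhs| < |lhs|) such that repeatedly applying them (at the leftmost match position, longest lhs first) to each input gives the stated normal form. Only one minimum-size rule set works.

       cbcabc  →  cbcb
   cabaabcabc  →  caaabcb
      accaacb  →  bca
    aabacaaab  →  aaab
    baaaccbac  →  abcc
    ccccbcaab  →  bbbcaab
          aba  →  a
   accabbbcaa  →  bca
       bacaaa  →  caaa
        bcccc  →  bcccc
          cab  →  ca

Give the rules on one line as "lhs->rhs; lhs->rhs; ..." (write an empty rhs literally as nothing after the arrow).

  | cbcabc => cbcac => cbcb
  | cabaabcabc => caaabcabc => caaabcac => caaabcb
  | accaacb => bcaacb => bcabb => bcab => bca
  | aabacaaab => aacaaab => abaaab => aaab

ac->b; ba->; cab->ca; ccb->bb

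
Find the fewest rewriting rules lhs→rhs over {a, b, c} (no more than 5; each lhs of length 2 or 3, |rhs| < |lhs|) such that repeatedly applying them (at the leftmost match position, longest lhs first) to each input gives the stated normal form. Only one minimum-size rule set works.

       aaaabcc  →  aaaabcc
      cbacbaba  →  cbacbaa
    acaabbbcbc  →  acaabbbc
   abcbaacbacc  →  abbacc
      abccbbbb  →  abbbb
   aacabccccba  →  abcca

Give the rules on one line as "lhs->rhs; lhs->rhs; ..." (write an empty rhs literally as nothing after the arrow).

  | aaaabcc
  | cbacbaba => cbacbaa
  | acaabbbcbc => acaabbbc
  | abcbaacbacc => abaacbacc => abbacc

aac->; bab->ba; bcb->b; ccb->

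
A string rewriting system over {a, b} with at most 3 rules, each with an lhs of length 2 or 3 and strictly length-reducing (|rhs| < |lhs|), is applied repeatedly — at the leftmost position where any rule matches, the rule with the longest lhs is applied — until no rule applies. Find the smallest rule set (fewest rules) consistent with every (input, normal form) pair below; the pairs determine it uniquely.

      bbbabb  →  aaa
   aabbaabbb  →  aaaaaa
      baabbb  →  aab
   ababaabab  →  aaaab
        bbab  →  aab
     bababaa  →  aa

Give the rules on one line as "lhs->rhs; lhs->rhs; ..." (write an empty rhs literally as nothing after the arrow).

  | bbbabb => aabb => aaa
  | aabbaabbb => aaaaabbb => aaaaaa
  | baabbb => abbbb => aab
  | ababaabab => abaabbab => aabbbab => aaaab

baa->ab; bb->a; bbb->a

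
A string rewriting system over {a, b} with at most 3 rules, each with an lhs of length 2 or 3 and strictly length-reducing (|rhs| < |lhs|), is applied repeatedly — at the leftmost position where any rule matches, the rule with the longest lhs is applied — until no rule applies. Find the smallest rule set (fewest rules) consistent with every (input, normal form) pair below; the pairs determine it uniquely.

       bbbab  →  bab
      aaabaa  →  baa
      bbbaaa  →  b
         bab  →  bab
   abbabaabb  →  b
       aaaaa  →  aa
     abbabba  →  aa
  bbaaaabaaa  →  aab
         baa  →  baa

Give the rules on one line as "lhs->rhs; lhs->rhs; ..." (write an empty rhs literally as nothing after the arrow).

aaa->; bb->a; bbb->b

  | bbbab => bab
  | aaabaa => baa
  | bbbaaa => baaa => b
  | bab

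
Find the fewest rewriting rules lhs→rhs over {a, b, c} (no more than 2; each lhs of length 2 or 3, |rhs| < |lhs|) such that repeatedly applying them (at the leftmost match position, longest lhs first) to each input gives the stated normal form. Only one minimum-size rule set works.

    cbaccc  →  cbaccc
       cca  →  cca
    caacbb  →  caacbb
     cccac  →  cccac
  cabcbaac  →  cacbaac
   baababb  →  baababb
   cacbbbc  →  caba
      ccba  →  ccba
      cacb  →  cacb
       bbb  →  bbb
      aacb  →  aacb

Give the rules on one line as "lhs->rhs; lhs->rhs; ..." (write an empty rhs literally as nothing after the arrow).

bc->c; cbc->ba

  | cbaccc
  | cca
  | caacbb
  | cccac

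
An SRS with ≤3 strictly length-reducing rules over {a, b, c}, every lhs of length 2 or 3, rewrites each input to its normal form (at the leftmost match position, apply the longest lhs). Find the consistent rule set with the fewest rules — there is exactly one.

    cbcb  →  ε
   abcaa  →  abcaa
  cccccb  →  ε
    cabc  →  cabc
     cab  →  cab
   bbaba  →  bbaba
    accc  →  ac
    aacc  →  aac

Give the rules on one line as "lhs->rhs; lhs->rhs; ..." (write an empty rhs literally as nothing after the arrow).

  | cbcb => cb => ε
  | abcaa
  | cccccb => ccccb => cccb => ccb => cb => ε
  | cabc

cb->; cc->c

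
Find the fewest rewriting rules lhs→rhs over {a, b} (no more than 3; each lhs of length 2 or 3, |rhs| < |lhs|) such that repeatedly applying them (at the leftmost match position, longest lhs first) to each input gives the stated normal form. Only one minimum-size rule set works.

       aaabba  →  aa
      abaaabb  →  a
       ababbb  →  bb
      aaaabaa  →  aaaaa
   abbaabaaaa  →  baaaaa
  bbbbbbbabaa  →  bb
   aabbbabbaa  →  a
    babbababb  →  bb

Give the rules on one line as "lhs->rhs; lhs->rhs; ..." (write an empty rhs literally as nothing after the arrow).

  | aaabba => aaba => aa
  | abaaabb => aaabb => aab => a
  | ababbb => abbb => bb
  | aaaabaa => aaaaa

ab->; bba->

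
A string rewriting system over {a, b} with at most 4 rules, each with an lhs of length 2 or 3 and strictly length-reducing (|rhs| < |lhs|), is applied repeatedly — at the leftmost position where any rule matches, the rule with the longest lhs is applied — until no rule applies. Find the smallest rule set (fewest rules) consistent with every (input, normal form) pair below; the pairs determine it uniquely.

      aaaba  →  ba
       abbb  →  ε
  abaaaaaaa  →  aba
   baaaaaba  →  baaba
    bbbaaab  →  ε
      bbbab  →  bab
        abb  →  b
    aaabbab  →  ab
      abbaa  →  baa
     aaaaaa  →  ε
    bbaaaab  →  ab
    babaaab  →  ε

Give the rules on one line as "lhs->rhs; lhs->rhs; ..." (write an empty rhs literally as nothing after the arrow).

  | aaaba => ba
  | abbb => bb => ε
  | abaaaaaaa => abaaaa => aba
  | baaaaaba => baaba

aaa->; abb->b; bb->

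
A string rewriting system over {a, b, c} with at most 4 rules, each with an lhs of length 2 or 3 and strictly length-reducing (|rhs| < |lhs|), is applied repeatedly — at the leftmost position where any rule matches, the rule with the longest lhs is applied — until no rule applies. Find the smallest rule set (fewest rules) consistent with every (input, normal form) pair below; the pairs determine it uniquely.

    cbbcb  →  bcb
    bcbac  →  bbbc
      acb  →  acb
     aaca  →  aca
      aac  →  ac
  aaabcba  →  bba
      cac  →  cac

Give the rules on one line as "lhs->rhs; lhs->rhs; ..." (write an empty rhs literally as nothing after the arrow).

  | cbbcb => bcb
  | bcbac => bbbc
  | acb
  | aaca => aca

aa->a; abc->b; cba->bb; cbb->b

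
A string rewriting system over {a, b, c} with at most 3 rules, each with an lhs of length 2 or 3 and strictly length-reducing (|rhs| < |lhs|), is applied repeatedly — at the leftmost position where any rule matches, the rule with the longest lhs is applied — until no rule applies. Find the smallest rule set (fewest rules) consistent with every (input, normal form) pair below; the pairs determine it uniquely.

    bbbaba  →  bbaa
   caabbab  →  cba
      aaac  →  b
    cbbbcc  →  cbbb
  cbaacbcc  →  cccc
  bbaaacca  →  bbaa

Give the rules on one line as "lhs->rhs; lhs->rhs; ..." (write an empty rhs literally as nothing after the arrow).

  | bbbaba => bbbca => bbaa
  | caabbab => cacbab => cbbab => cbbc => cba
  | aaac => aab => ac => b
  | cbbbcc => cbbac => cbbb

ab->c; ac->b; bc->a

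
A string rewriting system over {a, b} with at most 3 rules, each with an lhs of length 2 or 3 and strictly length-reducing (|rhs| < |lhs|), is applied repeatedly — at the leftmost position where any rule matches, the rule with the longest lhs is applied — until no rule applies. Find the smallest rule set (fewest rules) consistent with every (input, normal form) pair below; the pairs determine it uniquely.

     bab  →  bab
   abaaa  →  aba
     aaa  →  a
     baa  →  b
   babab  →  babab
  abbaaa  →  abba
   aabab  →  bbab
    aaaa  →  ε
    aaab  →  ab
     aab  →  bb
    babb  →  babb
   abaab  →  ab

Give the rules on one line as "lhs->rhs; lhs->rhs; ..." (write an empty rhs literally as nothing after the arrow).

  | bab
  | abaaa => aba
  | aaa => a
  | baa => b

aa->; aab->bb; bbb->b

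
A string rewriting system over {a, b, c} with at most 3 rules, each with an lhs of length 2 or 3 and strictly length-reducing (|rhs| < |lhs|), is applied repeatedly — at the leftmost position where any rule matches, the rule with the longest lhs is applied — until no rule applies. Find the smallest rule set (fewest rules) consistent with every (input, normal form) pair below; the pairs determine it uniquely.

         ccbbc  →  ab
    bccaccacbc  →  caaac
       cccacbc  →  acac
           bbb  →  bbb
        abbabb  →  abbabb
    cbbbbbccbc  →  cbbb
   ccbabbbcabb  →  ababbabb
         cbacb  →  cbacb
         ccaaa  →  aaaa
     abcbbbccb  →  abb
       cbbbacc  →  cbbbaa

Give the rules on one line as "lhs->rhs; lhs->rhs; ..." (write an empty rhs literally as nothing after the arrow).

bc->; cc->a

  | ccbbc => abbc => ab
  | bccaccacbc => caccacbc => caaacbc => caaac
  | cccacbc => acacbc => acac
  | bbb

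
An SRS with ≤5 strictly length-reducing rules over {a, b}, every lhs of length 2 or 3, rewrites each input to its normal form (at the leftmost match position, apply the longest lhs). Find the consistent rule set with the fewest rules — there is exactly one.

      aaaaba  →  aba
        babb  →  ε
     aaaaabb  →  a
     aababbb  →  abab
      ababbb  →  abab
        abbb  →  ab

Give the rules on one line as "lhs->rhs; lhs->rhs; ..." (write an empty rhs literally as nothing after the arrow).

  | aaaaba => aaaba => aaba => aba
  | babb => baa => ε
  | aaaaabb => aaaabb => aaabb => aabb => abb => aa => a
  | aababbb => ababbb => abab

aa->a; baa->; bb->a; bbb->b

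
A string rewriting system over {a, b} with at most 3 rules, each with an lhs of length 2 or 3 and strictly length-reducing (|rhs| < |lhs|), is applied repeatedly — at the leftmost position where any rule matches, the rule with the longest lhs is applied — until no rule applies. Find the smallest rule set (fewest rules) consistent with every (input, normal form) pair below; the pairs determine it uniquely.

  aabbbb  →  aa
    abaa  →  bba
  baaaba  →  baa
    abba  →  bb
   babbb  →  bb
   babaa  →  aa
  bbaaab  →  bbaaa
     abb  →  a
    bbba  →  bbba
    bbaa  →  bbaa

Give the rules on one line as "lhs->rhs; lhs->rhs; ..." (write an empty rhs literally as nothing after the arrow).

ab->a; aba->bb; bab->

  | aabbbb => aabbb => aabb => aab => aa
  | abaa => bba
  | baaaba => baabb => baab => baa
  | abba => aba => bb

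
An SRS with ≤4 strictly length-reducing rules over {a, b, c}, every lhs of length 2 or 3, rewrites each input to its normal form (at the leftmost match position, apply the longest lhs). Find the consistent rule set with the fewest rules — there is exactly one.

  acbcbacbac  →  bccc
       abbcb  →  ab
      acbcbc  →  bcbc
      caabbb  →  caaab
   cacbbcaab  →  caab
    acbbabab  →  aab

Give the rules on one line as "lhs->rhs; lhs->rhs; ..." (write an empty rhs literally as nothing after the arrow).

ac->; ba->; bb->a

  | acbcbacbac => bcbacbac => bccbac => bccc
  | abbcb => aacb => ab
  | acbcbc => bcbc
  | caabbb => caaab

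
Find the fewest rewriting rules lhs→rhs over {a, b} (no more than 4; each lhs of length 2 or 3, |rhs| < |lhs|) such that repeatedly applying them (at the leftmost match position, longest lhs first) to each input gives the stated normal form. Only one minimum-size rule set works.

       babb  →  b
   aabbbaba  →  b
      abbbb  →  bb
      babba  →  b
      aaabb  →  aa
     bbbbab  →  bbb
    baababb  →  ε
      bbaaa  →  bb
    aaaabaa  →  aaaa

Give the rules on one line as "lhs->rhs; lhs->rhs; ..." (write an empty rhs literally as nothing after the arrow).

  | babb => b
  | aabbbaba => ababa => ba => b
  | abbbb => bb
  | babba => ba => b

aba->; abb->; ba->b; bab->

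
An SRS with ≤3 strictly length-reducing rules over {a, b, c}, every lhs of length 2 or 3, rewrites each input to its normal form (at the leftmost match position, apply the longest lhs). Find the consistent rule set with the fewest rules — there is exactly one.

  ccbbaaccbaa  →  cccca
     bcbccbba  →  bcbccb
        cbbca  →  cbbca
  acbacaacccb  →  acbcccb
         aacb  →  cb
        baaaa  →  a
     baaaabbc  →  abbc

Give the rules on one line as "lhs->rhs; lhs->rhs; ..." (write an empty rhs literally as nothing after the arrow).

  | ccbbaaccbaa => ccbaccbaa => ccccbaa => cccca
  | bcbccbba => bcbccb
  | cbbca
  | acbacaacccb => accaacccb => acbcccb

aa->; ba->; caa->b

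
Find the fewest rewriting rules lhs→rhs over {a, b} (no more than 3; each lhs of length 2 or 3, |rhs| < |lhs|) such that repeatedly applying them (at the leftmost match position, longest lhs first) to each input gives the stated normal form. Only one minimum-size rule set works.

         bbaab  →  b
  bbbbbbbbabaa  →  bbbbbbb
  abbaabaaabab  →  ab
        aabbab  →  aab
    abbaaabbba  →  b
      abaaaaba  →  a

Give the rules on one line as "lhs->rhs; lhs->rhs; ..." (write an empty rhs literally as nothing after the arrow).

aaa->; ba->b; bab->aa

  | bbaab => bbab => baa => ba => b
  | bbbbbbbbabaa => bbbbbbbaaaa => bbbbbbbaaa => bbbbbbbaa => bbbbbbba => bbbbbbb
  | abbaabaaabab => abbabaaabab => abaaaaabab => abaaaabab => abaaabab => abaabab => ababab => aaaab => ab
  | aabbab => aabaa => aaba => aab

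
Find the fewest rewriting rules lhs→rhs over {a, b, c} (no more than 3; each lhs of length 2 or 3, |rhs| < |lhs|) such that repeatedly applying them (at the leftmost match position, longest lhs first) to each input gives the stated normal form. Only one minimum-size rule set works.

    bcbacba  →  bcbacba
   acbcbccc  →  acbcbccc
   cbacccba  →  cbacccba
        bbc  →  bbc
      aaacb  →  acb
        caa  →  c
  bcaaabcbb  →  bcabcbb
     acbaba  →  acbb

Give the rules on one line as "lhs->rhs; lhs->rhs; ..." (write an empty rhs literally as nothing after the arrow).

aa->; aba->b

  | bcbacba
  | acbcbccc
  | cbacccba
  | bbc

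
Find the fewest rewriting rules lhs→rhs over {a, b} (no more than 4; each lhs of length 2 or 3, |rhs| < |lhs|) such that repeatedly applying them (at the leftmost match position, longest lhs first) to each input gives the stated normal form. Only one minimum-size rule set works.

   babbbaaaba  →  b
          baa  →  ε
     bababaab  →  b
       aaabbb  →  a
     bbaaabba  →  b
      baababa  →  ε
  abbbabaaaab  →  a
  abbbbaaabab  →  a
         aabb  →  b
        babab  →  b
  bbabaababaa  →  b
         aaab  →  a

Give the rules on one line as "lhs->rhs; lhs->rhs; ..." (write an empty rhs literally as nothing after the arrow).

  | babbbaaaba => bbbaaaba => bbaba => bba => b
  | baa => ε
  | bababaab => babaab => baab => b
  | aaabbb => abb => a

aab->; abb->a; ba->; baa->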